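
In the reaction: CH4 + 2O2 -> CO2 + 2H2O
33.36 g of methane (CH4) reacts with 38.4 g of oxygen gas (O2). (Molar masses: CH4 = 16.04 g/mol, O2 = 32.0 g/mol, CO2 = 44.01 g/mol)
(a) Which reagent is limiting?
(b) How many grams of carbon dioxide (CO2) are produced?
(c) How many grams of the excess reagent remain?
(a) O2, (b) 26.41 g, (c) 23.74 g

Moles of CH4 = 33.36 g ÷ 16.04 g/mol = 2.0798 mol
Moles of O2 = 38.4 g ÷ 32.0 g/mol = 1.2 mol
Moles ÷ coefficient: CH4: 2.0798/1 = 2.08, O2: 1.2/2 = 0.6
(a) O2 has the smaller value, so O2 is the limiting reagent.
(b) Moles of CO2 = 1.2 mol O2 × (1/2) = 0.6 mol; mass = 0.6 mol × 44.01 g/mol = 26.41 g
(c) CH4 consumed = 1.2 × (1/2) = 0.6 mol; remaining = 2.0798 − 0.6 = 1.4798 mol; mass = 1.4798 mol × 16.04 g/mol = 23.74 g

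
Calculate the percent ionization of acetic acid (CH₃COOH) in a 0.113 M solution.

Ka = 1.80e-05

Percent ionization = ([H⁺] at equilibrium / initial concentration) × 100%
Percent ionization = 1.25%

Let x = [H⁺]. Ka = x²/(C - x) ⇒ x² + (1.80e-05)x - (1.80e-05)(0.113) = 0. x = 1.4172e-03. Percent = (1.4172e-03/0.113) × 100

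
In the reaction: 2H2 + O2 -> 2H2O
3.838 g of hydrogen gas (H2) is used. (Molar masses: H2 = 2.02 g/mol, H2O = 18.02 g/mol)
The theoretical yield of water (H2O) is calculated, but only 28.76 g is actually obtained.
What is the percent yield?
Moles of H2 = 3.838 g ÷ 2.02 g/mol = 1.9 mol
Mole ratio: 2 mol H2O / 2 mol H2
Moles of H2O = 1.9 × (2/2) = 1.9 mol
Theoretical yield = 1.9 mol × 18.02 g/mol = 34.238 g
Actual yield = 28.76 g
Percent yield = (28.76 / 34.238) × 100% = 84.0%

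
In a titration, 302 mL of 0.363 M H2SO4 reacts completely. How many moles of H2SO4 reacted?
Moles = Molarity × Volume (L)
Moles = 0.363 M × 0.302 L = 0.1096 mol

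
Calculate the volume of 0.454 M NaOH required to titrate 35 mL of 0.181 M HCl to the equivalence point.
V_{base} = 14.0 mL

At equivalence: moles acid = moles base.
moles HCl = 0.181 M × 0.035 L = 0.006335 mol
V_NaOH = 0.006335 mol ÷ 0.454 M = 0.01395 L = 14.0 mL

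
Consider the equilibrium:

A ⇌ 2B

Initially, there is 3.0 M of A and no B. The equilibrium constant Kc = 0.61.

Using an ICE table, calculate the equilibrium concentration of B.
[B] = 1.209 M

ICE: [A] = 3.0 − x, [B] = 2x.
Kc = (2x)²/(3.0 − x) = 0.61 ⇒ 4x² + 0.61x − 1.83 = 0.
x = (−0.61 + √(0.61² + 4·4·1.83))/(2·4) = (−0.61 + √29.652)/8 = 0.60442.
[B] = 2x = 1.209 M.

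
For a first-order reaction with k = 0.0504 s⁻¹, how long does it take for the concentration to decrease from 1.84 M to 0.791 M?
16.75 s

From ln[A] = ln[A]₀ - k·t: t = ln([A]₀/[A])/k = ln(1.84/0.791)/0.0504 = ln(2.3262)/0.0504 = 0.8442/0.0504 = 16.75 s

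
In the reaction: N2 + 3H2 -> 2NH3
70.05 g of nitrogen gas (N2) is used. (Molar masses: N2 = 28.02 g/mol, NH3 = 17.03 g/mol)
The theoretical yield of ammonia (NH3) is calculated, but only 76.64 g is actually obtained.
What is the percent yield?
Moles of N2 = 70.05 g ÷ 28.02 g/mol = 2.5 mol
Mole ratio: 2 mol NH3 / 1 mol N2
Moles of NH3 = 2.5 × (2/1) = 5 mol
Theoretical yield = 5 mol × 17.03 g/mol = 85.15 g
Actual yield = 76.64 g
Percent yield = (76.64 / 85.15) × 100% = 90.0%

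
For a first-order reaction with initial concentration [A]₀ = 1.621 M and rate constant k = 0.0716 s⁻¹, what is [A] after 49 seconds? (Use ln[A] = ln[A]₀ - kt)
0.0485 M

ln[A] = ln[A]₀ - k·t = ln(1.621) - (0.0716)·(49) = 0.4830 - 3.5084 = -3.0254
[A] = e^(-3.0254) = 0.0485 M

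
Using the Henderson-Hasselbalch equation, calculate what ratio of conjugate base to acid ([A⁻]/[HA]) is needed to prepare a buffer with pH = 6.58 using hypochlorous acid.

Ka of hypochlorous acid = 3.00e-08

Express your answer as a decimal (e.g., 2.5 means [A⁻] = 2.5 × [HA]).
[A⁻]/[HA] = 0.114

pKa = −log(3.00e-08) = 7.5229. pH = pKa + log([A⁻]/[HA]). 6.58 = 7.5229 + log(ratio). log(ratio) = 6.58 − 7.5229 = -0.9429. ratio = 10^(-0.9429) = 0.114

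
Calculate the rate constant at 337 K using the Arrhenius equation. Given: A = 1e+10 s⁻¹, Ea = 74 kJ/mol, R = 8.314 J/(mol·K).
3.39e-02 s⁻¹

k = A·exp(-Ea/(R·T)) = 1e+10·exp(-74000/(8.314·337)) = 1e+10·exp(-26.4114) = 1e+10·3.3858e-12 = 3.39e-02 s⁻¹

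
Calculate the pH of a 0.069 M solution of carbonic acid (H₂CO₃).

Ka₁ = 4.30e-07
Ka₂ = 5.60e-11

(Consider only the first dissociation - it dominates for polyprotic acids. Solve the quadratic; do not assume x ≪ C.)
pH = 3.76

x² + Ka₁·x − Ka₁·C = 0 with Ka₁ = 4.30e-07, C = 0.069.
x = (−Ka₁ + √(Ka₁² + 4·Ka₁·C))/2 = 1.7203e-04 M, so pH = 3.76.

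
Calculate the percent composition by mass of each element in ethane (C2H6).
C: 79.88%, H: 20.11%

Molar mass of C2H6 = 30.07 g/mol
% C = (2 × 12.01) / 30.07 × 100% = 24.02 / 30.07 × 100% = 79.88%
% H = (6 × 1.008) / 30.07 × 100% = 6.048 / 30.07 × 100% = 20.11%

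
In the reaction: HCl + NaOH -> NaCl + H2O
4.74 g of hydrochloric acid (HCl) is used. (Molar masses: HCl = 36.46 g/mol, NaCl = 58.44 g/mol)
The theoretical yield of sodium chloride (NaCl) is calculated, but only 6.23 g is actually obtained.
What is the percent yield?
Moles of HCl = 4.74 g ÷ 36.46 g/mol = 0.130005 mol
Mole ratio: 1 mol NaCl / 1 mol HCl
Moles of NaCl = 0.130005 × (1/1) = 0.130005 mol
Theoretical yield = 0.130005 mol × 58.44 g/mol = 7.5975 g
Actual yield = 6.23 g
Percent yield = (6.23 / 7.5975) × 100% = 82.0%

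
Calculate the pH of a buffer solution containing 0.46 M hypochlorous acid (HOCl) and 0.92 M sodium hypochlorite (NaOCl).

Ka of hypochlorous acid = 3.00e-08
pH = 7.82

pKa = -log(3.00e-08) = 7.52. pH = pKa + log([A⁻]/[HA]) = 7.52 + log(0.92/0.46)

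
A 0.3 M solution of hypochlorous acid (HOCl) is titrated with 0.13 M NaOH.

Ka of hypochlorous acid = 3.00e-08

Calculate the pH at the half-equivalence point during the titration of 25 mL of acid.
pH = pKa = 7.52

At the half-equivalence point, [HA] = [A⁻], so by Henderson–Hasselbalch pH = pKa + log(1) = pKa.
pKa = −log(3.00e-08) = 7.52.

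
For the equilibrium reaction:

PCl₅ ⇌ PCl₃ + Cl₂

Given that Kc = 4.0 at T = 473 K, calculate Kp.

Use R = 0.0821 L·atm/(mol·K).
K_p = 155.3332

Δn = (moles gaseous products) − (moles gaseous reactants) = 1
T = 473 K; RT = 0.0821 × 473 = 38.8333
Kp = Kc·(RT)^Δn = 4.0 × (38.8333)^1 = 4.0 × 38.8333 = 155.3332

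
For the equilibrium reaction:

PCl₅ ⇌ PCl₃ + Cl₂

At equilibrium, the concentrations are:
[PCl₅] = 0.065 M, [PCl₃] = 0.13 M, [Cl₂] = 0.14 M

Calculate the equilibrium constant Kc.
K_c = 0.2800

Kc = ([PCl₃] × [Cl₂]) / ([PCl₅])
   = ((0.13)·(0.14)) / ((0.065))
   = 0.0182 / 0.065 = 0.2800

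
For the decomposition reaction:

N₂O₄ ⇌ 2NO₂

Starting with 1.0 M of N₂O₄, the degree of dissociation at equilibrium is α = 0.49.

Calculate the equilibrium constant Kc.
K_c = 1.8831

x = α·[A]₀ = 0.49 × 1.0 = 0.49 M dissociated.
At eq: [N₂O₄] = 1.0 − 0.49 = 0.51 M; [NO₂] = 2x = 0.98 M.
Kc = [NO₂]²/[N₂O₄] = (0.98)²/0.51 = 1.883.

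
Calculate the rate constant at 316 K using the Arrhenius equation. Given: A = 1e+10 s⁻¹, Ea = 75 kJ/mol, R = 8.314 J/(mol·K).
4.00e-03 s⁻¹

k = A·exp(-Ea/(R·T)) = 1e+10·exp(-75000/(8.314·316)) = 1e+10·exp(-28.5472) = 1e+10·4.0003e-13 = 4.00e-03 s⁻¹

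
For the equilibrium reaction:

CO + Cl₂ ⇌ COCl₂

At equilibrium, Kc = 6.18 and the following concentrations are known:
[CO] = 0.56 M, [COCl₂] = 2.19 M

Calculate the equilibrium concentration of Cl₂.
[Cl₂] = 0.6328 M

Kc = ([COCl₂]) / ([CO] × [Cl₂]) = 6.18
[Cl₂]^1 = (product terms)/(Kc · other reactant terms) = 2.19 / (6.18 · 0.56) = 0.6328
[Cl₂] = 0.6328 M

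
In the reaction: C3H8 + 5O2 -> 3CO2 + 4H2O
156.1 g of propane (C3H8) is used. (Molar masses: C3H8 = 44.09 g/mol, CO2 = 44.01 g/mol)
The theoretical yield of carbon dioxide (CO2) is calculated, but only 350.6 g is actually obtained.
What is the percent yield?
Moles of C3H8 = 156.1 g ÷ 44.09 g/mol = 3.54049 mol
Mole ratio: 3 mol CO2 / 1 mol C3H8
Moles of CO2 = 3.54049 × (3/1) = 10.6215 mol
Theoretical yield = 10.6215 mol × 44.01 g/mol = 467.45 g
Actual yield = 350.6 g
Percent yield = (350.6 / 467.45) × 100% = 75.0%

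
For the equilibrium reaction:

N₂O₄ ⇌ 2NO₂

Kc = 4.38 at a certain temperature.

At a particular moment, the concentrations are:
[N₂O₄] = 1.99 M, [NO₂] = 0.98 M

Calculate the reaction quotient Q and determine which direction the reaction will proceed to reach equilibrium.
Q = 0.483, Q < K, reaction proceeds forward (toward products)

Q = ([NO₂]^2) / ([N₂O₄])
  = ((0.98)^2) / ((1.99)) = 0.9604/1.99 = 0.4826
Since Q = 0.4826 < Kc = 4.38, the reaction proceeds forward (toward products) to reach equilibrium.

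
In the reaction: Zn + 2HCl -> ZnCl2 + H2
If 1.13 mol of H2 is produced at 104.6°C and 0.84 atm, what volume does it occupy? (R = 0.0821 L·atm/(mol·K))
T = 104.6°C + 273.15 = 377.75 K
V = nRT/P = (1.13 × 0.0821 × 377.75) / 0.84
V = 41.72 L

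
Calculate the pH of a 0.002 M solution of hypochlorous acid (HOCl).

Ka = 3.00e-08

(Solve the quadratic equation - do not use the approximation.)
pH = 5.11

x² + Ka×x - Ka×C = 0. Using quadratic formula: [H⁺] = 7.7310e-06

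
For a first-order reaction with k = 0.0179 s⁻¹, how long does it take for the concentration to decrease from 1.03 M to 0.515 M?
38.72 s

From ln[A] = ln[A]₀ - k·t: t = ln([A]₀/[A])/k = ln(1.03/0.515)/0.0179 = ln(2.0000)/0.0179 = 0.6931/0.0179 = 38.72 s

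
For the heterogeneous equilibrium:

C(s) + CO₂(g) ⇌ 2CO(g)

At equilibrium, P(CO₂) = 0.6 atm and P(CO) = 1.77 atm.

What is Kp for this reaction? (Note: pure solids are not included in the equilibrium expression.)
K_p = 5.222

Solid C is excluded.
Kp = P(CO)²/P(CO₂) = (1.77)²/0.6 = 3.133/0.6 = 5.222.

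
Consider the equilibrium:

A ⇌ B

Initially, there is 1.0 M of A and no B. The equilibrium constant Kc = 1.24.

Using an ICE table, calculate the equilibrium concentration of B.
[B] = 0.554 M

ICE: [A] = 1.0 − x, [B] = x.
Kc = x/(1.0 − x) = 1.24 ⇒ x = 1.24·1.0/(1 + 1.24) = 1.24/2.24 = 0.5536.
[B] = x = 0.554 M.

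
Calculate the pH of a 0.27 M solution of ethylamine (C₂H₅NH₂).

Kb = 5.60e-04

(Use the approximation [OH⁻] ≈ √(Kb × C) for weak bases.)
pH = 12.09

[OH⁻] = √(Kb × C) = √(5.60e-04 × 0.27) = 1.2296e-02. pOH = 1.91, pH = 14 - pOH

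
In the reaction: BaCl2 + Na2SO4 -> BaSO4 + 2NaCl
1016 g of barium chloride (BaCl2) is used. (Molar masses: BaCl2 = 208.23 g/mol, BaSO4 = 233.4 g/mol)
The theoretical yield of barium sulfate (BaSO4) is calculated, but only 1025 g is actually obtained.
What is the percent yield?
Moles of BaCl2 = 1016 g ÷ 208.23 g/mol = 4.87922 mol
Mole ratio: 1 mol BaSO4 / 1 mol BaCl2
Moles of BaSO4 = 4.87922 × (1/1) = 4.87922 mol
Theoretical yield = 4.87922 mol × 233.4 g/mol = 1138.8 g
Actual yield = 1025 g
Percent yield = (1025 / 1138.8) × 100% = 90.0%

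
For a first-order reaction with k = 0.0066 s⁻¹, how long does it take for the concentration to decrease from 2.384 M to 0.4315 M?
258.98 s

From ln[A] = ln[A]₀ - k·t: t = ln([A]₀/[A])/k = ln(2.384/0.4315)/0.0066 = ln(5.5249)/0.0066 = 1.7093/0.0066 = 258.98 s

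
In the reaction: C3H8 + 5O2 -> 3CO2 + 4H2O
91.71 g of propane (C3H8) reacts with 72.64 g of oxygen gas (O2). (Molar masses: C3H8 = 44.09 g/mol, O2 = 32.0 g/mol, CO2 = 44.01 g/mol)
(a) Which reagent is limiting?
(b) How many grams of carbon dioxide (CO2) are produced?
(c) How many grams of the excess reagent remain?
(a) O2, (b) 59.94 g, (c) 71.69 g

Moles of C3H8 = 91.71 g ÷ 44.09 g/mol = 2.08006 mol
Moles of O2 = 72.64 g ÷ 32.0 g/mol = 2.27 mol
Moles ÷ coefficient: C3H8: 2.08006/1 = 2.08, O2: 2.27/5 = 0.454
(a) O2 has the smaller value, so O2 is the limiting reagent.
(b) Moles of CO2 = 2.27 mol O2 × (3/5) = 1.362 mol; mass = 1.362 mol × 44.01 g/mol = 59.94 g
(c) C3H8 consumed = 2.27 × (1/5) = 0.454 mol; remaining = 2.08006 − 0.454 = 1.62606 mol; mass = 1.62606 mol × 44.09 g/mol = 71.69 g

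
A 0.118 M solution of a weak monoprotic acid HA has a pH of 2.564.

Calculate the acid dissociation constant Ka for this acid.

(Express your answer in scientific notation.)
K_a = 6.46e-05

[H⁺] = 10^(−pH) = 10^(−2.564) = 2.729e-03 M. For HA ⇌ H⁺ + A⁻, Ka = x²/(C − x) = (2.729e-03)²/(0.118 − 2.729e-03) = 6.46e-05.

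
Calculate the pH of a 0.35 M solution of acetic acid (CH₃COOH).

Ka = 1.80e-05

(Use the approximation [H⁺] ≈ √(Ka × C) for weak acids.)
pH = 2.60

[H⁺] = √(Ka × C) = √(1.80e-05 × 0.35) = 2.5100e-03. pH = -log(2.5100e-03)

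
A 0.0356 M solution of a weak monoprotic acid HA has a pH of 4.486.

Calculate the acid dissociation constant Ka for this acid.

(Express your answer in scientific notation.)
K_a = 3.00e-08

[H⁺] = 10^(−pH) = 10^(−4.486) = 3.266e-05 M. For HA ⇌ H⁺ + A⁻, Ka = x²/(C − x) = (3.266e-05)²/(0.0356 − 3.266e-05) = 3.00e-08.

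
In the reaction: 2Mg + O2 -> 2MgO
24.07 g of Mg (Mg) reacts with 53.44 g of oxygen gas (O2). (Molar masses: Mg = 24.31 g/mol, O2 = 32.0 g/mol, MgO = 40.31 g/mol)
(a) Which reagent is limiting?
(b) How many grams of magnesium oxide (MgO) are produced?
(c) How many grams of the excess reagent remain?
(a) Mg, (b) 39.91 g, (c) 37.6 g

Moles of Mg = 24.07 g ÷ 24.31 g/mol = 0.990128 mol
Moles of O2 = 53.44 g ÷ 32.0 g/mol = 1.67 mol
Moles ÷ coefficient: Mg: 0.990128/2 = 0.4951, O2: 1.67/1 = 1.67
(a) Mg has the smaller value, so Mg is the limiting reagent.
(b) Moles of MgO = 0.990128 mol Mg × (2/2) = 0.990128 mol; mass = 0.990128 mol × 40.31 g/mol = 39.91 g
(c) O2 consumed = 0.990128 × (1/2) = 0.495064 mol; remaining = 1.67 − 0.495064 = 1.17494 mol; mass = 1.17494 mol × 32.0 g/mol = 37.6 g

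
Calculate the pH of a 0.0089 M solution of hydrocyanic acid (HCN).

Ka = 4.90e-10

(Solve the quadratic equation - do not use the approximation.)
pH = 5.68

x² + Ka×x - Ka×C = 0. Using quadratic formula: [H⁺] = 2.0881e-06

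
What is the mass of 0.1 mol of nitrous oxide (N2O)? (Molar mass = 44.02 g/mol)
Mass = 0.1 mol × 44.02 g/mol = 4.402 g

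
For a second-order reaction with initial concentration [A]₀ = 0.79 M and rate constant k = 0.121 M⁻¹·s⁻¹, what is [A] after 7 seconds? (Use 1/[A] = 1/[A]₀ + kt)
0.4733 M

1/[A] = 1/[A]₀ + k·t = 1/0.79 + (0.121)·(7) = 1.2658 + 0.8470 = 2.1128
[A] = 1/2.1128 = 0.4733 M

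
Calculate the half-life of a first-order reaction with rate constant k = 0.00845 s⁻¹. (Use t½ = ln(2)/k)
82.03 s

t½ = ln(2)/k = 0.6931/0.00845 = 82.03 s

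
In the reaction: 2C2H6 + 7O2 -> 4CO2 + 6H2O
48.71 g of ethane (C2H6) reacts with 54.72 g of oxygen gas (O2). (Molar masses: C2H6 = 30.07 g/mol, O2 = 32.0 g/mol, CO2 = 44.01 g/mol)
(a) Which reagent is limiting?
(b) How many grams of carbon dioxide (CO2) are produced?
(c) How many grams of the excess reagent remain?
(a) O2, (b) 43 g, (c) 34.02 g

Moles of C2H6 = 48.71 g ÷ 30.07 g/mol = 1.61989 mol
Moles of O2 = 54.72 g ÷ 32.0 g/mol = 1.71 mol
Moles ÷ coefficient: C2H6: 1.61989/2 = 0.8099, O2: 1.71/7 = 0.2443
(a) O2 has the smaller value, so O2 is the limiting reagent.
(b) Moles of CO2 = 1.71 mol O2 × (4/7) = 0.977143 mol; mass = 0.977143 mol × 44.01 g/mol = 43 g
(c) C2H6 consumed = 1.71 × (2/7) = 0.488571 mol; remaining = 1.61989 − 0.488571 = 1.13132 mol; mass = 1.13132 mol × 30.07 g/mol = 34.02 g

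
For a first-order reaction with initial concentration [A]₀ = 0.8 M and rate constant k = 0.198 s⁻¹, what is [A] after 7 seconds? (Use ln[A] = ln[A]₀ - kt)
0.2001 M

ln[A] = ln[A]₀ - k·t = ln(0.8) - (0.198)·(7) = -0.2231 - 1.3860 = -1.6091
[A] = e^(-1.6091) = 0.2001 M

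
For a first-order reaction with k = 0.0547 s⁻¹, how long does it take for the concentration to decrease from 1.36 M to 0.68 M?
12.67 s

From ln[A] = ln[A]₀ - k·t: t = ln([A]₀/[A])/k = ln(1.36/0.68)/0.0547 = ln(2.0000)/0.0547 = 0.6931/0.0547 = 12.67 s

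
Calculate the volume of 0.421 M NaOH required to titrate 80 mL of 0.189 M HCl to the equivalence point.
V_{base} = 35.9 mL

At equivalence: moles acid = moles base.
moles HCl = 0.189 M × 0.08 L = 0.01512 mol
V_NaOH = 0.01512 mol ÷ 0.421 M = 0.03591 L = 35.9 mL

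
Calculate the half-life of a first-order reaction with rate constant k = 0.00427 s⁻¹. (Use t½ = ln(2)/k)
162.33 s

t½ = ln(2)/k = 0.6931/0.00427 = 162.33 s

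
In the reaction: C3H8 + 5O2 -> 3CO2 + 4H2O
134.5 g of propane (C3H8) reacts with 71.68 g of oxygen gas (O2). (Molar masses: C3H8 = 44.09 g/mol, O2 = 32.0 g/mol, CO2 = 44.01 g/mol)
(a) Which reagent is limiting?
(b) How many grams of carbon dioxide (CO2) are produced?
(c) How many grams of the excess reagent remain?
(a) O2, (b) 59.15 g, (c) 114.7 g

Moles of C3H8 = 134.5 g ÷ 44.09 g/mol = 3.05058 mol
Moles of O2 = 71.68 g ÷ 32.0 g/mol = 2.24 mol
Moles ÷ coefficient: C3H8: 3.05058/1 = 3.051, O2: 2.24/5 = 0.448
(a) O2 has the smaller value, so O2 is the limiting reagent.
(b) Moles of CO2 = 2.24 mol O2 × (3/5) = 1.344 mol; mass = 1.344 mol × 44.01 g/mol = 59.15 g
(c) C3H8 consumed = 2.24 × (1/5) = 0.448 mol; remaining = 3.05058 − 0.448 = 2.60258 mol; mass = 2.60258 mol × 44.09 g/mol = 114.7 g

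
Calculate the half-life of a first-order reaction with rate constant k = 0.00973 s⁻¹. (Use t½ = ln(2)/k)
71.24 s

t½ = ln(2)/k = 0.6931/0.00973 = 71.24 s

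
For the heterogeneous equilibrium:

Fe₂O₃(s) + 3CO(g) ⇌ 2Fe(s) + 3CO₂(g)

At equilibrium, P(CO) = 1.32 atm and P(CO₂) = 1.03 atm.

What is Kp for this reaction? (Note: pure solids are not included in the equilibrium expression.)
K_p = 0.475

Solids (Fe₂O₃, Fe) are excluded.
Kp = P(CO₂)³/P(CO)³ = (1.03)³/(1.32)³ = 1.093/2.3 = 0.475.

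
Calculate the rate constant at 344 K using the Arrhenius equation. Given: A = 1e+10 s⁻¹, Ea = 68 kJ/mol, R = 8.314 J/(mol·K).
4.72e-01 s⁻¹

k = A·exp(-Ea/(R·T)) = 1e+10·exp(-68000/(8.314·344)) = 1e+10·exp(-23.7761) = 1e+10·4.7225e-11 = 4.72e-01 s⁻¹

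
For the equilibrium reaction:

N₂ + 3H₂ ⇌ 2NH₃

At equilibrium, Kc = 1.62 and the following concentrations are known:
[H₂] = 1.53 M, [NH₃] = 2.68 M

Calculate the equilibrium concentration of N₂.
[N₂] = 1.2379 M

Kc = ([NH₃]^2) / ([N₂] × [H₂]^3) = 1.62
[N₂]^1 = (product terms)/(Kc · other reactant terms) = 7.1824 / (1.62 · 3.5816) = 1.2379
[N₂] = 1.2379 M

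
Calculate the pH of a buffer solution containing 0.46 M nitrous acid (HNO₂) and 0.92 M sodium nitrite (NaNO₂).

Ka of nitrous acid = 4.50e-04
pH = 3.65

pKa = -log(4.50e-04) = 3.35. pH = pKa + log([A⁻]/[HA]) = 3.35 + log(0.92/0.46)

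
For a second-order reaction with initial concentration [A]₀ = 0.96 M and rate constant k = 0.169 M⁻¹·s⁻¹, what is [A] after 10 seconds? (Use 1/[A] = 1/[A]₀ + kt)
0.3661 M

1/[A] = 1/[A]₀ + k·t = 1/0.96 + (0.169)·(10) = 1.0417 + 1.6900 = 2.7317
[A] = 1/2.7317 = 0.3661 M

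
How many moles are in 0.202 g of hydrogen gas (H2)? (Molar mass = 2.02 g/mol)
Moles = 0.202 g ÷ 2.02 g/mol = 0.1 mol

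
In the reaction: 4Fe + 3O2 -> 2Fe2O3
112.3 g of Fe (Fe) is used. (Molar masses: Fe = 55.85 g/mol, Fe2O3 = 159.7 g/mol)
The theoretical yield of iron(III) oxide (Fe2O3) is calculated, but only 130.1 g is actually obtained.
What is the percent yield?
Moles of Fe = 112.3 g ÷ 55.85 g/mol = 2.01074 mol
Mole ratio: 2 mol Fe2O3 / 4 mol Fe
Moles of Fe2O3 = 2.01074 × (2/4) = 1.00537 mol
Theoretical yield = 1.00537 mol × 159.7 g/mol = 160.56 g
Actual yield = 130.1 g
Percent yield = (130.1 / 160.56) × 100% = 81.0%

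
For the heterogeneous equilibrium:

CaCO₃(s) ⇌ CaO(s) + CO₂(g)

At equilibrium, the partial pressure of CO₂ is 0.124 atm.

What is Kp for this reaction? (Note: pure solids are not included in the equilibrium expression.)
K_p = 0.124

Solids (CaCO₃, CaO) have activity 1 and are excluded.
Kp = P(CO₂) = 0.124.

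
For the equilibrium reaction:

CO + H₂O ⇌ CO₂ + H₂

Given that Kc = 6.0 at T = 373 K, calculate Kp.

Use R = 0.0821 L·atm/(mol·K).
K_p = 6.0000

Δn = (moles gaseous products) − (moles gaseous reactants) = 0
T = 373 K; RT = 0.0821 × 373 = 30.6233
Kp = Kc·(RT)^Δn = 6.0 × (30.6233)^0 = 6.0 × 1 = 6.0000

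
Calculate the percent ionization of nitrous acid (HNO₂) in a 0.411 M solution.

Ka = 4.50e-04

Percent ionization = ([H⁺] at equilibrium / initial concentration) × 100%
Percent ionization = 3.25%

Let x = [H⁺]. Ka = x²/(C - x) ⇒ x² + (4.50e-04)x - (4.50e-04)(0.411) = 0. x = 1.3376e-02. Percent = (1.3376e-02/0.411) × 100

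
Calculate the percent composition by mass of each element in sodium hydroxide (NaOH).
Na: 57.48%, O: 40.00%, H: 2.52%

Molar mass of NaOH = 40.0 g/mol
% Na = (1 × 22.99) / 40.0 × 100% = 22.99 / 40.0 × 100% = 57.48%
% O = (1 × 16.0) / 40.0 × 100% = 16 / 40.0 × 100% = 40.00%
% H = (1 × 1.008) / 40.0 × 100% = 1.008 / 40.0 × 100% = 2.52%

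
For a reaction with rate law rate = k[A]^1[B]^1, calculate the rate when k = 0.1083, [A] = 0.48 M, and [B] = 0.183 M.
0.009513 M/s

rate = k·[A]^1·[B]^1 = 0.1083·(0.48)^1·(0.183)^1 = 0.1083·0.48·0.183 = 0.009513 M/s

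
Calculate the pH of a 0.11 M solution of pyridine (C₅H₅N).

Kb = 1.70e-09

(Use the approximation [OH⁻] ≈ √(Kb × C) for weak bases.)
pH = 9.14

[OH⁻] = √(Kb × C) = √(1.70e-09 × 0.11) = 1.3675e-05. pOH = 4.86, pH = 14 - pOH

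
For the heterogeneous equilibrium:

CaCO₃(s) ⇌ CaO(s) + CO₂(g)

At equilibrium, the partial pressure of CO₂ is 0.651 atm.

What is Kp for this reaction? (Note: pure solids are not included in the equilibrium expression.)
K_p = 0.651

Solids (CaCO₃, CaO) have activity 1 and are excluded.
Kp = P(CO₂) = 0.651.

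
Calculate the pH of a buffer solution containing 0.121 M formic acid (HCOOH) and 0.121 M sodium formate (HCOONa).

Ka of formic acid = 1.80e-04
pH = 3.74

pKa = -log(1.80e-04) = 3.74. pH = pKa + log([A⁻]/[HA]) = 3.74 + log(0.121/0.121)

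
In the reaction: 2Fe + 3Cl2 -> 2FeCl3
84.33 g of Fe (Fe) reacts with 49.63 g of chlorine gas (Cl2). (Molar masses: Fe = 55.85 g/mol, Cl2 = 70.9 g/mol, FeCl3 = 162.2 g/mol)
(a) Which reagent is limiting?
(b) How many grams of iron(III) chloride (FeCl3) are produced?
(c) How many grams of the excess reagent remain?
(a) Cl2, (b) 75.69 g, (c) 58.27 g

Moles of Fe = 84.33 g ÷ 55.85 g/mol = 1.50994 mol
Moles of Cl2 = 49.63 g ÷ 70.9 g/mol = 0.7 mol
Moles ÷ coefficient: Fe: 1.50994/2 = 0.755, Cl2: 0.7/3 = 0.2333
(a) Cl2 has the smaller value, so Cl2 is the limiting reagent.
(b) Moles of FeCl3 = 0.7 mol Cl2 × (2/3) = 0.466667 mol; mass = 0.466667 mol × 162.2 g/mol = 75.69 g
(c) Fe consumed = 0.7 × (2/3) = 0.466667 mol; remaining = 1.50994 − 0.466667 = 1.04327 mol; mass = 1.04327 mol × 55.85 g/mol = 58.27 g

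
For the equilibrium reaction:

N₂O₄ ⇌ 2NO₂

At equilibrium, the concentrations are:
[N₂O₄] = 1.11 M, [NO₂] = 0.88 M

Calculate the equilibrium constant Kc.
K_c = 0.6977

Kc = ([NO₂]^2) / ([N₂O₄])
   = ((0.88)^2) / ((1.11))
   = 0.7744 / 1.11 = 0.6977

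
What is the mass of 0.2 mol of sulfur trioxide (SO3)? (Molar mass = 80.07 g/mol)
Mass = 0.2 mol × 80.07 g/mol = 16.01 g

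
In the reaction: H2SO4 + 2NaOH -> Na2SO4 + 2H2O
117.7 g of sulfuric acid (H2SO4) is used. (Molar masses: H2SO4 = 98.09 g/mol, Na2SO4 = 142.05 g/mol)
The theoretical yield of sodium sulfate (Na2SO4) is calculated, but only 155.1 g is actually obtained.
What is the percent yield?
Moles of H2SO4 = 117.7 g ÷ 98.09 g/mol = 1.19992 mol
Mole ratio: 1 mol Na2SO4 / 1 mol H2SO4
Moles of Na2SO4 = 1.19992 × (1/1) = 1.19992 mol
Theoretical yield = 1.19992 mol × 142.05 g/mol = 170.45 g
Actual yield = 155.1 g
Percent yield = (155.1 / 170.45) × 100% = 91.0%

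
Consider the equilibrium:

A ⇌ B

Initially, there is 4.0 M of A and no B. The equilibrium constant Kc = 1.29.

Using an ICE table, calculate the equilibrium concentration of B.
[B] = 2.253 M

ICE: [A] = 4.0 − x, [B] = x.
Kc = x/(4.0 − x) = 1.29 ⇒ x = 1.29·4.0/(1 + 1.29) = 5.16/2.29 = 2.253.
[B] = x = 2.253 M.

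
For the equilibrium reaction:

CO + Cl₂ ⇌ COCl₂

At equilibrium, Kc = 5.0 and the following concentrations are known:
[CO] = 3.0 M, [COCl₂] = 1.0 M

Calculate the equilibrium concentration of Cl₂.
[Cl₂] = 0.0667 M

Kc = ([COCl₂]) / ([CO] × [Cl₂]) = 5.0
[Cl₂]^1 = (product terms)/(Kc · other reactant terms) = 1 / (5.0 · 3) = 0.066667
[Cl₂] = 0.0667 M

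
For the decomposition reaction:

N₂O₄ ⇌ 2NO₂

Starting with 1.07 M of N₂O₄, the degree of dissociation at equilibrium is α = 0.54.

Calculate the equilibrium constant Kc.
K_c = 2.7131

x = α·[A]₀ = 0.54 × 1.07 = 0.5778 M dissociated.
At eq: [N₂O₄] = 1.07 − 0.5778 = 0.4922 M; [NO₂] = 2x = 1.156 M.
Kc = [NO₂]²/[N₂O₄] = (1.156)²/0.4922 = 2.713.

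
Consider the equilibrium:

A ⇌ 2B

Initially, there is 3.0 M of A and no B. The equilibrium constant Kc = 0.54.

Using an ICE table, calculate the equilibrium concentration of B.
[B] = 1.145 M

ICE: [A] = 3.0 − x, [B] = 2x.
Kc = (2x)²/(3.0 − x) = 0.54 ⇒ 4x² + 0.54x − 1.62 = 0.
x = (−0.54 + √(0.54² + 4·4·1.62))/(2·4) = (−0.54 + √26.212)/8 = 0.57247.
[B] = 2x = 1.145 M.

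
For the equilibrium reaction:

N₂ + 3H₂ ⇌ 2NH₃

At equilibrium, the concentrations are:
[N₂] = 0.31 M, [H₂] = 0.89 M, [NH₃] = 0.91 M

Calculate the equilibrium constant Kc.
K_c = 3.7892

Kc = ([NH₃]^2) / ([N₂] × [H₂]^3)
   = ((0.91)^2) / ((0.31)·(0.89)^3)
   = 0.8281 / 0.21854 = 3.7892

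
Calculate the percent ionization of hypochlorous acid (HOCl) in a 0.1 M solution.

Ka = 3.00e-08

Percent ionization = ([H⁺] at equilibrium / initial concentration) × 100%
Percent ionization = 0.0548%

Let x = [H⁺]. Ka = x²/(C - x) ⇒ x² + (3.00e-08)x - (3.00e-08)(0.1) = 0. x = 5.4757e-05. Percent = (5.4757e-05/0.1) × 100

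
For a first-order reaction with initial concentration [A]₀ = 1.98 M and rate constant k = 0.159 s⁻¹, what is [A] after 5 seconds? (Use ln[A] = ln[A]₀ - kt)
0.8941 M

ln[A] = ln[A]₀ - k·t = ln(1.98) - (0.159)·(5) = 0.6831 - 0.7950 = -0.1119
[A] = e^(-0.1119) = 0.8941 M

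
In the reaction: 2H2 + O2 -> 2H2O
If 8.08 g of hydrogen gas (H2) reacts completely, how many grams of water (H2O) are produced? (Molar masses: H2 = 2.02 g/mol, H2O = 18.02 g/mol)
Moles of H2 = 8.08 g ÷ 2.02 g/mol = 4 mol
Mole ratio: 2 mol H2O / 2 mol H2
Moles of H2O = 4 × (2/2) = 4 mol
Mass of H2O = 4 mol × 18.02 g/mol = 72.08 g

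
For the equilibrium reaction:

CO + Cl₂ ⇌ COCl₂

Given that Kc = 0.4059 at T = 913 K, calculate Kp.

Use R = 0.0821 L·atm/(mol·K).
K_p = 0.0054

Δn = (moles gaseous products) − (moles gaseous reactants) = -1
T = 913 K; RT = 0.0821 × 913 = 74.9573
Kp = Kc·(RT)^Δn = 0.4059 × (74.9573)^-1 = 0.4059 × 0.0133409 = 0.0054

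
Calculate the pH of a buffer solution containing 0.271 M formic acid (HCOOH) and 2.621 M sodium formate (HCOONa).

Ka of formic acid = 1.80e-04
pH = 4.73

pKa = -log(1.80e-04) = 3.74. pH = pKa + log([A⁻]/[HA]) = 3.74 + log(2.621/0.271)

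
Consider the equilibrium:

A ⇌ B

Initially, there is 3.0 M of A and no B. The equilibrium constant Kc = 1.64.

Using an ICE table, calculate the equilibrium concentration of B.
[B] = 1.864 M

ICE: [A] = 3.0 − x, [B] = x.
Kc = x/(3.0 − x) = 1.64 ⇒ x = 1.64·3.0/(1 + 1.64) = 4.92/2.64 = 1.864.
[B] = x = 1.864 M.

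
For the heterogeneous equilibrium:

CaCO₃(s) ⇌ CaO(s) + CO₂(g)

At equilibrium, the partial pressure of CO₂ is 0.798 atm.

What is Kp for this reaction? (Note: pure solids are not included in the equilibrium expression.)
K_p = 0.798

Solids (CaCO₃, CaO) have activity 1 and are excluded.
Kp = P(CO₂) = 0.798.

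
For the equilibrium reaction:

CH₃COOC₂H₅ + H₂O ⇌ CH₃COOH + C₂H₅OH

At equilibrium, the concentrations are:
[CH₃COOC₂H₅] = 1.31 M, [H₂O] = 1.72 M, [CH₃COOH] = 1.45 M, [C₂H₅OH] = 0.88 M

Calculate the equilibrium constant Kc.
K_c = 0.5663

Kc = ([CH₃COOH] × [C₂H₅OH]) / ([CH₃COOC₂H₅] × [H₂O])
   = ((1.45)·(0.88)) / ((1.31)·(1.72))
   = 1.276 / 2.2532 = 0.5663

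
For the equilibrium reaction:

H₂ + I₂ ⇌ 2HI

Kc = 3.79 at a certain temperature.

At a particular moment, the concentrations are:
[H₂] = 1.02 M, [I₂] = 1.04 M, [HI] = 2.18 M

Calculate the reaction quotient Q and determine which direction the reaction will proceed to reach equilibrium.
Q = 4.480, Q > K, reaction proceeds reverse (toward reactants)

Q = ([HI]^2) / ([H₂] × [I₂])
  = ((2.18)^2) / ((1.02)·(1.04)) = 4.7524/1.0608 = 4.48
Since Q = 4.48 > Kc = 3.79, the reaction proceeds reverse (toward reactants) to reach equilibrium.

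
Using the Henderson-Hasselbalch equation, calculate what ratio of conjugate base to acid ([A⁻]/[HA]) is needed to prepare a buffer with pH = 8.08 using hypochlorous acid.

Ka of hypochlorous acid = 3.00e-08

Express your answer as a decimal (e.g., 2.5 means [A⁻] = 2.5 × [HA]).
[A⁻]/[HA] = 3.607

pKa = −log(3.00e-08) = 7.5229. pH = pKa + log([A⁻]/[HA]). 8.08 = 7.5229 + log(ratio). log(ratio) = 8.08 − 7.5229 = 0.5571. ratio = 10^(0.5571) = 3.607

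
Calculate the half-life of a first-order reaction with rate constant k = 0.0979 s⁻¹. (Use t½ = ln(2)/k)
7.08 s

t½ = ln(2)/k = 0.6931/0.0979 = 7.08 s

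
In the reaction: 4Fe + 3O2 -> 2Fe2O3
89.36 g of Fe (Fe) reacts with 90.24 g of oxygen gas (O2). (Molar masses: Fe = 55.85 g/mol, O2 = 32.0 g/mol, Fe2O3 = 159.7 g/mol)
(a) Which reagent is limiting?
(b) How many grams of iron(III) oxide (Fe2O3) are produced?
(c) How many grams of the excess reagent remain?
(a) Fe, (b) 127.8 g, (c) 51.84 g

Moles of Fe = 89.36 g ÷ 55.85 g/mol = 1.6 mol
Moles of O2 = 90.24 g ÷ 32.0 g/mol = 2.82 mol
Moles ÷ coefficient: Fe: 1.6/4 = 0.4, O2: 2.82/3 = 0.94
(a) Fe has the smaller value, so Fe is the limiting reagent.
(b) Moles of Fe2O3 = 1.6 mol Fe × (2/4) = 0.8 mol; mass = 0.8 mol × 159.7 g/mol = 127.8 g
(c) O2 consumed = 1.6 × (3/4) = 1.2 mol; remaining = 2.82 − 1.2 = 1.62 mol; mass = 1.62 mol × 32.0 g/mol = 51.84 g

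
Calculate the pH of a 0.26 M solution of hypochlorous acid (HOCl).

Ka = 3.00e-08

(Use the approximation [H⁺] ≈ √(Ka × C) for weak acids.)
pH = 4.05

[H⁺] = √(Ka × C) = √(3.00e-08 × 0.26) = 8.8318e-05. pH = -log(8.8318e-05)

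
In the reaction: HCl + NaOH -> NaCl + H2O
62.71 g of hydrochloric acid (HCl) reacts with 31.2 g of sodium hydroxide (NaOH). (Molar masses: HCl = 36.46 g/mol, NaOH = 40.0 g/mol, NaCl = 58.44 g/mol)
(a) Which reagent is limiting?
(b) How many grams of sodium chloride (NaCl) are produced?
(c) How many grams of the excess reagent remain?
(a) NaOH, (b) 45.58 g, (c) 34.27 g

Moles of HCl = 62.71 g ÷ 36.46 g/mol = 1.71997 mol
Moles of NaOH = 31.2 g ÷ 40.0 g/mol = 0.78 mol
Moles ÷ coefficient: HCl: 1.71997/1 = 1.72, NaOH: 0.78/1 = 0.78
(a) NaOH has the smaller value, so NaOH is the limiting reagent.
(b) Moles of NaCl = 0.78 mol NaOH × (1/1) = 0.78 mol; mass = 0.78 mol × 58.44 g/mol = 45.58 g
(c) HCl consumed = 0.78 × (1/1) = 0.78 mol; remaining = 1.71997 − 0.78 = 0.939967 mol; mass = 0.939967 mol × 36.46 g/mol = 34.27 g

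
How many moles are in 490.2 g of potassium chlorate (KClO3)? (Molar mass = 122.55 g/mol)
Moles = 490.2 g ÷ 122.55 g/mol = 4 mol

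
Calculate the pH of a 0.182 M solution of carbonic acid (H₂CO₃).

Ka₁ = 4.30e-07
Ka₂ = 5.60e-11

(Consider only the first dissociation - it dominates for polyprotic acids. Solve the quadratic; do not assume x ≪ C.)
pH = 3.55

x² + Ka₁·x − Ka₁·C = 0 with Ka₁ = 4.30e-07, C = 0.182.
x = (−Ka₁ + √(Ka₁² + 4·Ka₁·C))/2 = 2.7953e-04 M, so pH = 3.55.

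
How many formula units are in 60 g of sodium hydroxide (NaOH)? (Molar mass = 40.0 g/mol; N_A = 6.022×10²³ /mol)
Moles = 60 g ÷ 40.0 g/mol = 1.5 mol
Formula units = 1.5 mol × 6.022×10²³ /mol = 9.033e+23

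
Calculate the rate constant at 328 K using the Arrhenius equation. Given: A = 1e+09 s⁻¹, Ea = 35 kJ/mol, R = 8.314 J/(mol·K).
2.67e+03 s⁻¹

k = A·exp(-Ea/(R·T)) = 1e+09·exp(-35000/(8.314·328)) = 1e+09·exp(-12.8347) = 1e+09·2.6667e-06 = 2.67e+03 s⁻¹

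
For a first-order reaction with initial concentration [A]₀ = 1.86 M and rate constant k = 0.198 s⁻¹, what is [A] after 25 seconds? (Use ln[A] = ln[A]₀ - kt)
0.0132 M

ln[A] = ln[A]₀ - k·t = ln(1.86) - (0.198)·(25) = 0.6206 - 4.9500 = -4.3294
[A] = e^(-4.3294) = 0.0132 M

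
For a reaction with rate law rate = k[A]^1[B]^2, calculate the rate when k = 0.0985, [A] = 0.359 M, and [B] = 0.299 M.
0.003161 M/s

rate = k·[A]^1·[B]^2 = 0.0985·(0.359)^1·(0.299)^2 = 0.0985·0.359·0.089401 = 0.003161 M/s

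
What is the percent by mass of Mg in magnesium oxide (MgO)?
Mass of Mg in formula = 24.31 × 1 = 24.31 g/mol
Molar mass = 40.31 g/mol
% Mg = (24.31/40.31) × 100% = 60.31%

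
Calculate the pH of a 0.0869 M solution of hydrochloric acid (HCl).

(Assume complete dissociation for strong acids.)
pH = 1.06

[H⁺] = 0.0869 M for strong acid. pH = -log[H⁺] = -log(0.0869)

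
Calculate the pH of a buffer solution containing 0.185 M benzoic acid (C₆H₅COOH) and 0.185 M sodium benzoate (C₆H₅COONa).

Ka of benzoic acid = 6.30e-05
pH = 4.20

pKa = -log(6.30e-05) = 4.20. pH = pKa + log([A⁻]/[HA]) = 4.20 + log(0.185/0.185)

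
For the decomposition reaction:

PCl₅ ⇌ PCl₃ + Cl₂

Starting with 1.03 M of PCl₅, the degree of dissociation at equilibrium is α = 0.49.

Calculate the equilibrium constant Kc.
K_c = 0.4849

x = α·[A]₀ = 0.49 × 1.03 = 0.5047 M dissociated.
At eq: [PCl₅] = 1.03 − 0.5047 = 0.5253 M; [PCl₃] = [Cl₂] = x = 0.5047 M.
Kc = [PCl₃][Cl₂]/[PCl₅] = (0.5047)²/0.5253 = 0.4849.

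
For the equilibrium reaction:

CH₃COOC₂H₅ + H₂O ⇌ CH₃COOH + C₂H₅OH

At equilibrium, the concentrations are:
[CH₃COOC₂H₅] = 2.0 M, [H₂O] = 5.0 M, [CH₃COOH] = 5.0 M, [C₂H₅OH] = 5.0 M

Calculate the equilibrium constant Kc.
K_c = 2.5000

Kc = ([CH₃COOH] × [C₂H₅OH]) / ([CH₃COOC₂H₅] × [H₂O])
   = ((5.0)·(5.0)) / ((2.0)·(5.0))
   = 25 / 10 = 2.5000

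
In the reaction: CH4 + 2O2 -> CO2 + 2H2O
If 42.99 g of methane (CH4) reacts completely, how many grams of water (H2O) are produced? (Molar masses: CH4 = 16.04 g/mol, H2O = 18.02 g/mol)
Moles of CH4 = 42.99 g ÷ 16.04 g/mol = 2.68017 mol
Mole ratio: 2 mol H2O / 1 mol CH4
Moles of H2O = 2.68017 × (2/1) = 5.36035 mol
Mass of H2O = 5.36035 mol × 18.02 g/mol = 96.59 g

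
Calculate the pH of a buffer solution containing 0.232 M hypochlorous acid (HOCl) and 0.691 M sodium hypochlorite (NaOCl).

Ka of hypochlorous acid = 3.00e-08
pH = 8.00

pKa = -log(3.00e-08) = 7.52. pH = pKa + log([A⁻]/[HA]) = 7.52 + log(0.691/0.232)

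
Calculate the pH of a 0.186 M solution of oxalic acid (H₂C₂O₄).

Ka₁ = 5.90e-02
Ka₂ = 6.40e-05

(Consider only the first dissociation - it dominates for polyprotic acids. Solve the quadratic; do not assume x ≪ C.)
pH = 1.10

x² + Ka₁·x − Ka₁·C = 0 with Ka₁ = 5.90e-02, C = 0.186.
x = (−Ka₁ + √(Ka₁² + 4·Ka₁·C))/2 = 7.9331e-02 M, so pH = 1.10.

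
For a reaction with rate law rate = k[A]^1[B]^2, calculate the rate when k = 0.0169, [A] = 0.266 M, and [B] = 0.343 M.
0.0005289 M/s

rate = k·[A]^1·[B]^2 = 0.0169·(0.266)^1·(0.343)^2 = 0.0169·0.266·0.117649 = 0.0005289 M/s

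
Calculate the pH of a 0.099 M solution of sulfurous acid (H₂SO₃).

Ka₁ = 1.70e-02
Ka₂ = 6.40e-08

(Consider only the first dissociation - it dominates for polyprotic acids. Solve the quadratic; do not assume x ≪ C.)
pH = 1.48

x² + Ka₁·x − Ka₁·C = 0 with Ka₁ = 1.70e-02, C = 0.099.
x = (−Ka₁ + √(Ka₁² + 4·Ka₁·C))/2 = 3.3396e-02 M, so pH = 1.48.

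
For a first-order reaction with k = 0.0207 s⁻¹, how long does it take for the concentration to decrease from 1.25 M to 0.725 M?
26.32 s

From ln[A] = ln[A]₀ - k·t: t = ln([A]₀/[A])/k = ln(1.25/0.725)/0.0207 = ln(1.7241)/0.0207 = 0.5447/0.0207 = 26.32 s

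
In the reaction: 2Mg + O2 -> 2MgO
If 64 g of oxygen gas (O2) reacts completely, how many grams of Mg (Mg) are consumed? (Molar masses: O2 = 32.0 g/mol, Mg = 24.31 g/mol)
Moles of O2 = 64 g ÷ 32.0 g/mol = 2 mol
Mole ratio: 2 mol Mg / 1 mol O2
Moles of Mg = 2 × (2/1) = 4 mol
Mass of Mg = 4 mol × 24.31 g/mol = 97.24 g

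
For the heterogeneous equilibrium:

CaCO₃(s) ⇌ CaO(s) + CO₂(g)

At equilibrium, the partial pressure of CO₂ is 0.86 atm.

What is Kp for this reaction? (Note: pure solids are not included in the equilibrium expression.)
K_p = 0.86

Solids (CaCO₃, CaO) have activity 1 and are excluded.
Kp = P(CO₂) = 0.86.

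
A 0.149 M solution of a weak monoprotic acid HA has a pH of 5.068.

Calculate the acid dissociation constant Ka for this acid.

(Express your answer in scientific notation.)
K_a = 4.91e-10

[H⁺] = 10^(−pH) = 10^(−5.068) = 8.551e-06 M. For HA ⇌ H⁺ + A⁻, Ka = x²/(C − x) = (8.551e-06)²/(0.149 − 8.551e-06) = 4.91e-10.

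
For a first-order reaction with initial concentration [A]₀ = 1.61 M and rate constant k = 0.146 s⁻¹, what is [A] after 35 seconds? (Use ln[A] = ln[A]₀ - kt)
0.0097 M

ln[A] = ln[A]₀ - k·t = ln(1.61) - (0.146)·(35) = 0.4762 - 5.1100 = -4.6338
[A] = e^(-4.6338) = 0.0097 M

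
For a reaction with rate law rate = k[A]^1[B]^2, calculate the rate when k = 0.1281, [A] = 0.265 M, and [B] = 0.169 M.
0.0009695 M/s

rate = k·[A]^1·[B]^2 = 0.1281·(0.265)^1·(0.169)^2 = 0.1281·0.265·0.028561 = 0.0009695 M/s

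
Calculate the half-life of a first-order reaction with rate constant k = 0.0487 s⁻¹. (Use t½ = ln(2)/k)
14.23 s

t½ = ln(2)/k = 0.6931/0.0487 = 14.23 s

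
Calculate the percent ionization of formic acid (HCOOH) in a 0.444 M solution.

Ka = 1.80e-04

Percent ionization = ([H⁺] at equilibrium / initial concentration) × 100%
Percent ionization = 1.99%

Let x = [H⁺]. Ka = x²/(C - x) ⇒ x² + (1.80e-04)x - (1.80e-04)(0.444) = 0. x = 8.8503e-03. Percent = (8.8503e-03/0.444) × 100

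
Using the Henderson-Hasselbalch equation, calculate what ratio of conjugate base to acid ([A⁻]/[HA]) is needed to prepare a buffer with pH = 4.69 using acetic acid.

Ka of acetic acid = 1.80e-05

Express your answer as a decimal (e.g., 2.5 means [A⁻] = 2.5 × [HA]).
[A⁻]/[HA] = 0.882

pKa = −log(1.80e-05) = 4.7447. pH = pKa + log([A⁻]/[HA]). 4.69 = 4.7447 + log(ratio). log(ratio) = 4.69 − 4.7447 = -0.0547. ratio = 10^(-0.0547) = 0.882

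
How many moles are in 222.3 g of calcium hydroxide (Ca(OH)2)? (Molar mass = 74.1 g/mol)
Moles = 222.3 g ÷ 74.1 g/mol = 3 mol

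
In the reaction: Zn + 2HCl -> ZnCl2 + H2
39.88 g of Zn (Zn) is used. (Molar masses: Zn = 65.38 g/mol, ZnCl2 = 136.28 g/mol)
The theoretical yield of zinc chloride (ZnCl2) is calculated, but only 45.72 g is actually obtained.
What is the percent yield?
Moles of Zn = 39.88 g ÷ 65.38 g/mol = 0.609972 mol
Mole ratio: 1 mol ZnCl2 / 1 mol Zn
Moles of ZnCl2 = 0.609972 × (1/1) = 0.609972 mol
Theoretical yield = 0.609972 mol × 136.28 g/mol = 83.127 g
Actual yield = 45.72 g
Percent yield = (45.72 / 83.127) × 100% = 55.0%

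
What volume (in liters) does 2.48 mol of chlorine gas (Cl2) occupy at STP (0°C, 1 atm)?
At STP, 1 mol of gas occupies 22.4 L
Volume = 2.48 mol × 22.4 L/mol = 55.55 L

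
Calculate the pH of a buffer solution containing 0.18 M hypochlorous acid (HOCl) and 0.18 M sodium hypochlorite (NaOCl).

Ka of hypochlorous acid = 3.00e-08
pH = 7.52

pKa = -log(3.00e-08) = 7.52. pH = pKa + log([A⁻]/[HA]) = 7.52 + log(0.18/0.18)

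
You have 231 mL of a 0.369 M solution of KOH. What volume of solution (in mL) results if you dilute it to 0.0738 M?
Using M₁V₁ = M₂V₂:
0.369 × 231 = 0.0738 × V₂
V₂ = (0.369 × 231) / 0.0738 = 1155 mL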